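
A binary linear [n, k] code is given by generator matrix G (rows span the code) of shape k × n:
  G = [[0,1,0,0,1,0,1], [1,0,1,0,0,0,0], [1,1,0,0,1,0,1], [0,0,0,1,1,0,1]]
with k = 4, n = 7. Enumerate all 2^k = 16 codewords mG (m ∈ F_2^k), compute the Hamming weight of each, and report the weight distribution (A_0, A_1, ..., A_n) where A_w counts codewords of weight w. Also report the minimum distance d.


Weight distribution: A_0 = 1, A_1 = 2, A_2 = 2, A_3 = 4, A_4 = 5, A_5 = 2. Minimum distance d = 1.

Enumerate all 2^4 = 16 messages m ∈ F_2^4.
For each, compute codeword c = mG in F_2^7, then tally its weight.
  m = 0000 → c = 0000000, weight = 0.
  m = 1000 → c = 0100101, weight = 3.
  m = 0100 → c = 1010000, weight = 2.
  m = 1100 → c = 1110101, weight = 5.
  m = 0010 → c = 1100101, weight = 4.
  m = 1010 → c = 1000000, weight = 1.
  m = 0110 → c = 0110101, weight = 4.
  m = 1110 → c = 0010000, weight = 1.
  m = 0001 → c = 0001101, weight = 3.
  m = 1001 → c = 0101000, weight = 2.
  m = 0101 → c = 1011101, weight = 5.
  m = 1101 → c = 1111000, weight = 4.
  m = 0011 → c = 1101000, weight = 3.
  m = 1011 → c = 1001101, weight = 4.
  m = 0111 → c = 0111000, weight = 3.
  m = 1111 → c = 0011101, weight = 4.
Tally weights:
  weight 0: 1 codewords.
  weight 1: 2 codewords.
  weight 2: 2 codewords.
  weight 3: 4 codewords.
  weight 4: 5 codewords.
  weight 5: 2 codewords.
Minimum distance d = smallest w > 0 with A_w > 0 = 1.
Sanity: Σ A_w = 16 = 2^4 = 16 ✓.


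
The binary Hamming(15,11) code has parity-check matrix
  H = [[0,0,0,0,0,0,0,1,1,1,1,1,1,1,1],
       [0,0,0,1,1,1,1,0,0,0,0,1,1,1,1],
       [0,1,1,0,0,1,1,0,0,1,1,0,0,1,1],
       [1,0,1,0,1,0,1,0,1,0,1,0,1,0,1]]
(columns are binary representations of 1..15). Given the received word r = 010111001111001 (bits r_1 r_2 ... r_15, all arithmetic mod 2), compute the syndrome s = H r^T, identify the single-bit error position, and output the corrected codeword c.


s = (1, 1, 1, 0)^T, error position = 14, corrected codeword c = 010111001111011

Compute s = H r^T mod 2 one row at a time:
  s_1 = 0 + 1 + 1 + 1 + 1 + 0 + 0 + 1 = 5 ≡ 1 (mod 2).
  s_2 = 1 + 1 + 1 + 0 + 1 + 0 + 0 + 1 = 5 ≡ 1 (mod 2).
  s_3 = 1 + 0 + 1 + 0 + 1 + 1 + 0 + 1 = 5 ≡ 1 (mod 2).
  s_4 = 0 + 0 + 1 + 0 + 1 + 1 + 0 + 1 = 4 ≡ 0 (mod 2).
s = (1, 1, 1, 0)^T — this equals column 14 of H (binary 1110), so error is at position 14.
Correct: flip bit 14 of r = 010111001111001 to get c = 010111001111011.


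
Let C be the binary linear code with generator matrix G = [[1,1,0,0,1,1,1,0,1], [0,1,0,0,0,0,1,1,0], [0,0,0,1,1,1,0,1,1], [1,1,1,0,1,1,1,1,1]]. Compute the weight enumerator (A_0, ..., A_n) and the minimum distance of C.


Weight distribution: A_0 = 1, A_2 = 2, A_3 = 2, A_4 = 1, A_5 = 6, A_6 = 2, A_8 = 2. Minimum distance d = 2.

Enumerate all 2^4 = 16 messages m ∈ F_2^4.
For each, compute codeword c = mG in F_2^9, then tally its weight.
  m = 0000 → c = 000000000, weight = 0.
  m = 1000 → c = 110011101, weight = 6.
  m = 0100 → c = 010000110, weight = 3.
  m = 1100 → c = 100011011, weight = 5.
  m = 0010 → c = 000111011, weight = 5.
  m = 1010 → c = 110100110, weight = 5.
  m = 0110 → c = 010111101, weight = 6.
  m = 1110 → c = 100100000, weight = 2.
  m = 0001 → c = 111011111, weight = 8.
  m = 1001 → c = 001000010, weight = 2.
  m = 0101 → c = 101011001, weight = 5.
  m = 1101 → c = 011000100, weight = 3.
  m = 0011 → c = 111100100, weight = 5.
  m = 1011 → c = 001111001, weight = 5.
  m = 0111 → c = 101100010, weight = 4.
  m = 1111 → c = 011111111, weight = 8.
Tally weights:
  weight 0: 1 codewords.
  weight 2: 2 codewords.
  weight 3: 2 codewords.
  weight 4: 1 codewords.
  weight 5: 6 codewords.
  weight 6: 2 codewords.
  weight 8: 2 codewords.
Minimum distance d = smallest w > 0 with A_w > 0 = 2.
Sanity: Σ A_w = 16 = 2^4 = 16 ✓.


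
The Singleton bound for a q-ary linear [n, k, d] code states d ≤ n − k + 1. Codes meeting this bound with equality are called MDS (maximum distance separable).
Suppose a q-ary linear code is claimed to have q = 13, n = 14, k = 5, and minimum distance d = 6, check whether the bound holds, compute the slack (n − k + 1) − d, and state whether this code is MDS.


Singleton RHS = n − k + 1 = 10, slack = 4, bound satisfied, not MDS.

Singleton bound: d ≤ n − k + 1.
Here n = 14, k = 5, so n − k + 1 = 10.
Given d = 6, check d ≤ 10: YES.
Slack = (n − k + 1) − d = 4.
The code is NOT MDS (slack = 4 > 0).
Description: the claimed parameters are [14, 5, 6]_13; such a code would be non-MDS.


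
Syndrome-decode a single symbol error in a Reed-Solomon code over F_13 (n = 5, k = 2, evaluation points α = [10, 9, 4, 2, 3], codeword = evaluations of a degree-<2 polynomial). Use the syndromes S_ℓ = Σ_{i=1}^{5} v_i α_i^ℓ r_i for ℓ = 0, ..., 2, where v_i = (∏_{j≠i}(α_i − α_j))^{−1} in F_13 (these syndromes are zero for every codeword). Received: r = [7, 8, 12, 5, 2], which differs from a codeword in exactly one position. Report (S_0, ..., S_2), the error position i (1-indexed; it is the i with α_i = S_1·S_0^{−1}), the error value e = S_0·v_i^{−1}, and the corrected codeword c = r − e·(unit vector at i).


S = (1, 9, 3), error at position 2, error magnitude e = 11, c = [7, 10, 12, 5, 2].

Step 1: column multipliers v_i = (∏_{j≠i}(α_i − α_j))^{−1} mod 13.
  i = 1 (α = 10): (10−9)(10−4)(10−2)(10−3) = 1·6·8·7 = 336 ≡ 11, so v_1 = 11^{−1} = 6 (mod 13).
  i = 2 (α = 9): (9−10)(9−4)(9−2)(9−3) = (−1)·5·7·6 = −210 ≡ 11, so v_2 = 11^{−1} = 6 (mod 13).
  i = 3 (α = 4): (4−10)(4−9)(4−2)(4−3) = (−6)·(−5)·2·1 = 60 ≡ 8, so v_3 = 8^{−1} = 5 (mod 13).
  i = 4 (α = 2): (2−10)(2−9)(2−4)(2−3) = (−8)·(−7)·(−2)·(−1) = 112 ≡ 8, so v_4 = 8^{−1} = 5 (mod 13).
  i = 5 (α = 3): (3−10)(3−9)(3−4)(3−2) = (−7)·(−6)·(−1)·1 = −42 ≡ 10, so v_5 = 10^{−1} = 4 (mod 13).
  v = [6, 6, 5, 5, 4].
Step 2: syndromes of r = [7, 8, 12, 5, 2] (all sums mod 13).
  S_0 = Σ v_i r_i = 6·7 + 6·8 + 5·12 + 5·5 + 4·2 = 183 ≡ 1.
  S_1 = Σ v_i α_i r_i = 6·10·7 + 6·9·8 + 5·4·12 + 5·2·5 + 4·3·2 = 1166 ≡ 9.
  α_i^2 mod 13 = [9, 3, 3, 4, 9].
  S_2 = Σ v_i α_i^2 r_i = 6·9·7 + 6·3·8 + 5·3·12 + 5·4·5 + 4·9·2 = 874 ≡ 3.
  S = (1, 9, 3) ≠ 0, so r is not a codeword (an error is present).
Step 3: locate the error. For a single error e at position i, S_ℓ = v_i·e·α_i^ℓ, so α_err = S_1/S_0.
  S_0^{−1} = 1^{−1} = 1 (mod 13), so α_err = 9·1 = 9 ≡ 9 = α_2. Error position i = 2.
  Consistency check: S_2/S_1 = 3·3 = 9 ≡ 9 = α_err ✓ (single-error assumption holds).
Step 4: error magnitude e = S_0/v_2 = S_0·∏_{j≠2}(α_2 − α_j) = 1·11 = 11 ≡ 11 (mod 13).
Step 5: correct position 2: c_2 = r_2 − e = 8 − 11 ≡ 10 (mod 13). Hence c = [7, 10, 12, 5, 2].
  Check: interpolating c through the α_i gives m(x) = 11 + 10·x (degree < 2) with m(α_i) = c_i for every i, so c is indeed a codeword.


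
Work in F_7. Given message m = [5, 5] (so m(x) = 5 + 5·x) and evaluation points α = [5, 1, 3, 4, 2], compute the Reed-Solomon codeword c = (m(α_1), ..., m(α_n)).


c = [2, 3, 6, 4, 1]

Message polynomial: m(x) = 5 + 5·x (mod 7).
For each evaluation point α_i, compute m(α_i) mod 7:
  α_1 = 5: Horner steps 5 → 2, so m(5) = 2.
  α_2 = 1: Horner steps 5 → 3, so m(1) = 3.
  α_3 = 3: Horner steps 5 → 6, so m(3) = 6.
  α_4 = 4: Horner steps 5 → 4, so m(4) = 4.
  α_5 = 2: Horner steps 5 → 1, so m(2) = 1.
Codeword c = [2, 3, 6, 4, 1] ∈ F_7^5.


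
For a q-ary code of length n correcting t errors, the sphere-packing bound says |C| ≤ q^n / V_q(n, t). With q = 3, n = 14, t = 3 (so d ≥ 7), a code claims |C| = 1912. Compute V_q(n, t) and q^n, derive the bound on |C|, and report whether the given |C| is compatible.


V_q(n, t) = 3305, q^n = 4782969, Hamming bound = 1447, |C| = 1912 > bound (violated).

Step 1: Compute V_q(n, t) = Σ_{j=0}^3 C(n, j) (q−1)^j.
  j = 0: C(14,0)·(2)^0 = 1·1 = 1.
  j = 1: C(14,1)·(2)^1 = 14·2 = 28.
  j = 2: C(14,2)·(2)^2 = 91·4 = 364.
  j = 3: C(14,3)·(2)^3 = 364·8 = 2912.
  V_q(n, t) = 1 + 28 + 364 + 2912 = 3305.
Step 2: q^n = 3^14 = 4782969.
Step 3: Hamming bound ⌊q^n / V_q(n,t)⌋ = ⌊4782969/3305⌋ = 1447.
Step 4: Compare |C| = 1912 to 1447: violated.
The claimed |C| lies above the Hamming bound, so no 3-ary code of length 14 with d ≥ 7 can have 1912 codewords.


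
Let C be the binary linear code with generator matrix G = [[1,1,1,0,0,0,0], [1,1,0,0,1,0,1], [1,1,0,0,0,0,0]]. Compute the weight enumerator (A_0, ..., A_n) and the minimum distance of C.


Weight distribution: A_0 = 1, A_1 = 1, A_2 = 2, A_3 = 2, A_4 = 1, A_5 = 1. Minimum distance d = 1.

Enumerate all 2^3 = 8 messages m ∈ F_2^3.
For each, compute codeword c = mG in F_2^7, then tally its weight.
  m = 000 → c = 0000000, weight = 0.
  m = 100 → c = 1110000, weight = 3.
  m = 010 → c = 1100101, weight = 4.
  m = 110 → c = 0010101, weight = 3.
  m = 001 → c = 1100000, weight = 2.
  m = 101 → c = 0010000, weight = 1.
  m = 011 → c = 0000101, weight = 2.
  m = 111 → c = 1110101, weight = 5.
Tally weights:
  weight 0: 1 codewords.
  weight 1: 1 codewords.
  weight 2: 2 codewords.
  weight 3: 2 codewords.
  weight 4: 1 codewords.
  weight 5: 1 codewords.
Minimum distance d = smallest w > 0 with A_w > 0 = 1.
Sanity: Σ A_w = 8 = 2^3 = 8 ✓.


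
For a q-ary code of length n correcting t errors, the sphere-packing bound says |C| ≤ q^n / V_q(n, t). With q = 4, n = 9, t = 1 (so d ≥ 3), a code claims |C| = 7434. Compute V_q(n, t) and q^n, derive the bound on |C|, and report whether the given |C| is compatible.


V_q(n, t) = 28, q^n = 262144, Hamming bound = 9362, |C| = 7434 ≤ bound (satisfied).

Step 1: Compute V_q(n, t) = Σ_{j=0}^1 C(n, j) (q−1)^j.
  j = 0: C(9,0)·(3)^0 = 1·1 = 1.
  j = 1: C(9,1)·(3)^1 = 9·3 = 27.
  V_q(n, t) = 1 + 27 = 28.
Step 2: q^n = 4^9 = 262144.
Step 3: Hamming bound ⌊q^n / V_q(n,t)⌋ = ⌊262144/28⌋ = 9362.
Step 4: Compare |C| = 7434 to 9362: satisfied.
The claimed |C| lies below the Hamming bound.


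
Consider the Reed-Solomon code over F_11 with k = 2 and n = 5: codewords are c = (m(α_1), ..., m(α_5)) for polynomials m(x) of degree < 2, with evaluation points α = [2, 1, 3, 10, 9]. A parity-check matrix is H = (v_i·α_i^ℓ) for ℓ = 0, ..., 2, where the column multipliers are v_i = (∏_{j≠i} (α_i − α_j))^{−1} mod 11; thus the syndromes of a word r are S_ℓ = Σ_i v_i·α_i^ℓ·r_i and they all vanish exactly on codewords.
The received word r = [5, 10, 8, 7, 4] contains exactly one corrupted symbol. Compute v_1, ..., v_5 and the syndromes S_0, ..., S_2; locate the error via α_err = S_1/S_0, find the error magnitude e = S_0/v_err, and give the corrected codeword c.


S = (8, 8, 8), error at position 2, error magnitude e = 8, c = [5, 2, 8, 7, 4].

Step 1: column multipliers v_i = (∏_{j≠i}(α_i − α_j))^{−1} mod 11.
  i = 1 (α = 2): (2−1)(2−3)(2−10)(2−9) = 1·(−1)·(−8)·(−7) = −56 ≡ 10, so v_1 = 10^{−1} = 10 (mod 11).
  i = 2 (α = 1): (1−2)(1−3)(1−10)(1−9) = (−1)·(−2)·(−9)·(−8) = 144 ≡ 1, so v_2 = 1^{−1} = 1 (mod 11).
  i = 3 (α = 3): (3−2)(3−1)(3−10)(3−9) = 1·2·(−7)·(−6) = 84 ≡ 7, so v_3 = 7^{−1} = 8 (mod 11).
  i = 4 (α = 10): (10−2)(10−1)(10−3)(10−9) = 8·9·7·1 = 504 ≡ 9, so v_4 = 9^{−1} = 5 (mod 11).
  i = 5 (α = 9): (9−2)(9−1)(9−3)(9−10) = 7·8·6·(−1) = −336 ≡ 5, so v_5 = 5^{−1} = 9 (mod 11).
  v = [10, 1, 8, 5, 9].
Step 2: syndromes of r = [5, 10, 8, 7, 4] (all sums mod 11).
  S_0 = Σ v_i r_i = 10·5 + 1·10 + 8·8 + 5·7 + 9·4 = 195 ≡ 8.
  S_1 = Σ v_i α_i r_i = 10·2·5 + 1·1·10 + 8·3·8 + 5·10·7 + 9·9·4 = 976 ≡ 8.
  α_i^2 mod 11 = [4, 1, 9, 1, 4].
  S_2 = Σ v_i α_i^2 r_i = 10·4·5 + 1·1·10 + 8·9·8 + 5·1·7 + 9·4·4 = 965 ≡ 8.
  S = (8, 8, 8) ≠ 0, so r is not a codeword (an error is present).
Step 3: locate the error. For a single error e at position i, S_ℓ = v_i·e·α_i^ℓ, so α_err = S_1/S_0.
  S_0^{−1} = 8^{−1} = 7 (mod 11), so α_err = 8·7 = 56 ≡ 1 = α_2. Error position i = 2.
  Consistency check: S_2/S_1 = 8·7 = 56 ≡ 1 = α_err ✓ (single-error assumption holds).
Step 4: error magnitude e = S_0/v_2 = S_0·∏_{j≠2}(α_2 − α_j) = 8·1 = 8 ≡ 8 (mod 11).
Step 5: correct position 2: c_2 = r_2 − e = 10 − 8 ≡ 2 (mod 11). Hence c = [5, 2, 8, 7, 4].
  Check: interpolating c through the α_i gives m(x) = 10 + 3·x (degree < 2) with m(α_i) = c_i for every i, so c is indeed a codeword.


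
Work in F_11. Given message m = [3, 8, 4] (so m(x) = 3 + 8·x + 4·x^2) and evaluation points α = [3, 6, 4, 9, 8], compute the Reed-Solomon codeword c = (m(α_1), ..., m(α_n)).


c = [8, 8, 0, 3, 4]

Message polynomial: m(x) = 3 + 8·x + 4·x^2 (mod 11).
For each evaluation point α_i, compute m(α_i) mod 11:
  α_1 = 3: Horner steps 4 → 9 → 8, so m(3) = 8.
  α_2 = 6: Horner steps 4 → 10 → 8, so m(6) = 8.
  α_3 = 4: Horner steps 4 → 2 → 0, so m(4) = 0.
  α_4 = 9: Horner steps 4 → 0 → 3, so m(9) = 3.
  α_5 = 8: Horner steps 4 → 7 → 4, so m(8) = 4.
Codeword c = [8, 8, 0, 3, 4] ∈ F_11^5.


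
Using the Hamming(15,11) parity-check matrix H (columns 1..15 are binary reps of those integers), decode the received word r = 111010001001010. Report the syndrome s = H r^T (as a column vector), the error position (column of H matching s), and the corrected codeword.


s = (1, 1, 1, 0)^T, error position = 14, corrected codeword c = 111010001001000

Compute s = H r^T mod 2 one row at a time:
  s_1 = 0 + 1 + 0 + 0 + 1 + 0 + 1 + 0 = 3 ≡ 1 (mod 2).
  s_2 = 0 + 1 + 0 + 0 + 1 + 0 + 1 + 0 = 3 ≡ 1 (mod 2).
  s_3 = 1 + 1 + 0 + 0 + 0 + 0 + 1 + 0 = 3 ≡ 1 (mod 2).
  s_4 = 1 + 1 + 1 + 0 + 1 + 0 + 0 + 0 = 4 ≡ 0 (mod 2).
s = (1, 1, 1, 0)^T — this equals column 14 of H (binary 1110), so error is at position 14.
Correct: flip bit 14 of r = 111010001001010 to get c = 111010001001000.


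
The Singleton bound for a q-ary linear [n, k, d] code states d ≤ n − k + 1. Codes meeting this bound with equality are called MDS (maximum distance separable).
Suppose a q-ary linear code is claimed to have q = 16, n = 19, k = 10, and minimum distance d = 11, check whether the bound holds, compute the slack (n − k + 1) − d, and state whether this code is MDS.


Singleton RHS = n − k + 1 = 10, slack = -1, bound violated (no such code; not MDS).

Singleton bound: d ≤ n − k + 1.
Here n = 19, k = 10, so n − k + 1 = 10.
Given d = 11, check d ≤ 10: NO.
Slack = (n − k + 1) − d = -1.
The slack is negative: d = 11 exceeds n − k + 1 = 10 by 1, so the Singleton bound is violated and no linear [19, 10, 11]_16 code can exist. In particular it is not MDS (MDS requires d = n − k + 1 exactly).
Description: the claimed parameters are [19, 10, 11]_16; such a code would be impossible (violates the Singleton bound).


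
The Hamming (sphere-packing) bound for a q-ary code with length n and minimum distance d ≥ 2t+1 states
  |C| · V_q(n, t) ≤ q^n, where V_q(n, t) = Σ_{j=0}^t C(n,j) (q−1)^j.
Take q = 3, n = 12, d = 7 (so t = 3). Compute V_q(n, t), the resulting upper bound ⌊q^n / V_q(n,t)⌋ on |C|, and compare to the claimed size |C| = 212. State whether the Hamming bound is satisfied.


V_q(n, t) = 2049, q^n = 531441, Hamming bound = 259, |C| = 212 ≤ bound (satisfied).

Step 1: Compute V_q(n, t) = Σ_{j=0}^3 C(n, j) (q−1)^j.
  j = 0: C(12,0)·(2)^0 = 1·1 = 1.
  j = 1: C(12,1)·(2)^1 = 12·2 = 24.
  j = 2: C(12,2)·(2)^2 = 66·4 = 264.
  j = 3: C(12,3)·(2)^3 = 220·8 = 1760.
  V_q(n, t) = 1 + 24 + 264 + 1760 = 2049.
Step 2: q^n = 3^12 = 531441.
Step 3: Hamming bound ⌊q^n / V_q(n,t)⌋ = ⌊531441/2049⌋ = 259.
Step 4: Compare |C| = 212 to 259: satisfied.
The claimed |C| lies below the Hamming bound.


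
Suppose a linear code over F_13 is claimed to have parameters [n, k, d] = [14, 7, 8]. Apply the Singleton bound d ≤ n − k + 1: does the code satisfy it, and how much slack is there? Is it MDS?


Singleton RHS = n − k + 1 = 8, slack = 0, bound satisfied, MDS.

Singleton bound: d ≤ n − k + 1.
Here n = 14, k = 7, so n − k + 1 = 8.
Given d = 8, check d ≤ 8: YES.
Slack = (n − k + 1) − d = 0.
The code is MDS (slack = 0).
Description: the claimed parameters are [14, 7, 8]_13; such a code would be MDS (meets Singleton bound).


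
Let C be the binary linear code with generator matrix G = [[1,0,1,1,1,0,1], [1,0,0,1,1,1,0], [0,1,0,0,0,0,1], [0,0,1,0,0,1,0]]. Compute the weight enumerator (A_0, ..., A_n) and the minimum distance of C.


Weight distribution: A_0 = 1, A_1 = 2, A_2 = 2, A_3 = 2, A_4 = 3, A_5 = 4, A_6 = 2. Minimum distance d = 1.

Enumerate all 2^4 = 16 messages m ∈ F_2^4.
For each, compute codeword c = mG in F_2^7, then tally its weight.
  m = 0000 → c = 0000000, weight = 0.
  m = 1000 → c = 1011101, weight = 5.
  m = 0100 → c = 1001110, weight = 4.
  m = 1100 → c = 0010011, weight = 3.
  m = 0010 → c = 0100001, weight = 2.
  m = 1010 → c = 1111100, weight = 5.
  m = 0110 → c = 1101111, weight = 6.
  m = 1110 → c = 0110010, weight = 3.
  m = 0001 → c = 0010010, weight = 2.
  m = 1001 → c = 1001111, weight = 5.
  m = 0101 → c = 1011100, weight = 4.
  m = 1101 → c = 0000001, weight = 1.
  m = 0011 → c = 0110011, weight = 4.
  m = 1011 → c = 1101110, weight = 5.
  m = 0111 → c = 1111101, weight = 6.
  m = 1111 → c = 0100000, weight = 1.
Tally weights:
  weight 0: 1 codewords.
  weight 1: 2 codewords.
  weight 2: 2 codewords.
  weight 3: 2 codewords.
  weight 4: 3 codewords.
  weight 5: 4 codewords.
  weight 6: 2 codewords.
Minimum distance d = smallest w > 0 with A_w > 0 = 1.
Sanity: Σ A_w = 16 = 2^4 = 16 ✓.


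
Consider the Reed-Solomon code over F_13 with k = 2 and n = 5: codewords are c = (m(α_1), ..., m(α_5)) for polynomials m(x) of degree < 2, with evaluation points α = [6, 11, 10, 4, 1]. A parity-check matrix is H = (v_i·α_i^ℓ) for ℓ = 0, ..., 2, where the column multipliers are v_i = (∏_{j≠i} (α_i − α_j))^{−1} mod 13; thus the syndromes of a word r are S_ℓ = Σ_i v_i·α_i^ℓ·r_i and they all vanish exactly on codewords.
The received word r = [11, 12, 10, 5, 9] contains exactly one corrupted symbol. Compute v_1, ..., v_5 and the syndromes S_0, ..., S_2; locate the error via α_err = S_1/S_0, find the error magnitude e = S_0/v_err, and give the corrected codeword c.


S = (1, 11, 4), error at position 2, error magnitude e = 12, c = [11, 0, 10, 5, 9].

Step 1: column multipliers v_i = (∏_{j≠i}(α_i − α_j))^{−1} mod 13.
  i = 1 (α = 6): (6−11)(6−10)(6−4)(6−1) = (−5)·(−4)·2·5 = 200 ≡ 5, so v_1 = 5^{−1} = 8 (mod 13).
  i = 2 (α = 11): (11−6)(11−10)(11−4)(11−1) = 5·1·7·10 = 350 ≡ 12, so v_2 = 12^{−1} = 12 (mod 13).
  i = 3 (α = 10): (10−6)(10−11)(10−4)(10−1) = 4·(−1)·6·9 = −216 ≡ 5, so v_3 = 5^{−1} = 8 (mod 13).
  i = 4 (α = 4): (4−6)(4−11)(4−10)(4−1) = (−2)·(−7)·(−6)·3 = −252 ≡ 8, so v_4 = 8^{−1} = 5 (mod 13).
  i = 5 (α = 1): (1−6)(1−11)(1−10)(1−4) = (−5)·(−10)·(−9)·(−3) = 1350 ≡ 11, so v_5 = 11^{−1} = 6 (mod 13).
  v = [8, 12, 8, 5, 6].
Step 2: syndromes of r = [11, 12, 10, 5, 9] (all sums mod 13).
  S_0 = Σ v_i r_i = 8·11 + 12·12 + 8·10 + 5·5 + 6·9 = 391 ≡ 1.
  S_1 = Σ v_i α_i r_i = 8·6·11 + 12·11·12 + 8·10·10 + 5·4·5 + 6·1·9 = 3066 ≡ 11.
  α_i^2 mod 13 = [10, 4, 9, 3, 1].
  S_2 = Σ v_i α_i^2 r_i = 8·10·11 + 12·4·12 + 8·9·10 + 5·3·5 + 6·1·9 = 2305 ≡ 4.
  S = (1, 11, 4) ≠ 0, so r is not a codeword (an error is present).
Step 3: locate the error. For a single error e at position i, S_ℓ = v_i·e·α_i^ℓ, so α_err = S_1/S_0.
  S_0^{−1} = 1^{−1} = 1 (mod 13), so α_err = 11·1 = 11 ≡ 11 = α_2. Error position i = 2.
  Consistency check: S_2/S_1 = 4·6 = 24 ≡ 11 = α_err ✓ (single-error assumption holds).
Step 4: error magnitude e = S_0/v_2 = S_0·∏_{j≠2}(α_2 − α_j) = 1·12 = 12 ≡ 12 (mod 13).
Step 5: correct position 2: c_2 = r_2 − e = 12 − 12 ≡ 0 (mod 13). Hence c = [11, 0, 10, 5, 9].
  Check: interpolating c through the α_i gives m(x) = 6 + 3·x (degree < 2) with m(α_i) = c_i for every i, so c is indeed a codeword.


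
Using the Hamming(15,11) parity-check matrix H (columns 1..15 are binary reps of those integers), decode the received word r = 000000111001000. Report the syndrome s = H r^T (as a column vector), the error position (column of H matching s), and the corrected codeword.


s = (1, 0, 1, 0)^T, error position = 10, corrected codeword c = 000000111101000

Compute s = H r^T mod 2 one row at a time:
  s_1 = 1 + 1 + 0 + 0 + 1 + 0 + 0 + 0 = 3 ≡ 1 (mod 2).
  s_2 = 0 + 0 + 0 + 1 + 1 + 0 + 0 + 0 = 2 ≡ 0 (mod 2).
  s_3 = 0 + 0 + 0 + 1 + 0 + 0 + 0 + 0 = 1 ≡ 1 (mod 2).
  s_4 = 0 + 0 + 0 + 1 + 1 + 0 + 0 + 0 = 2 ≡ 0 (mod 2).
s = (1, 0, 1, 0)^T — this equals column 10 of H (binary 1010), so error is at position 10.
Correct: flip bit 10 of r = 000000111001000 to get c = 000000111101000.


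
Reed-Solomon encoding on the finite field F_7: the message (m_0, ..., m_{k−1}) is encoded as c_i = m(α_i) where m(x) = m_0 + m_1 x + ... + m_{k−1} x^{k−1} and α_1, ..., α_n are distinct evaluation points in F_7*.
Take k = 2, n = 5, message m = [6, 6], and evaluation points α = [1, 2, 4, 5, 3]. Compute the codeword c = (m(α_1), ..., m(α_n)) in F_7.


c = [5, 4, 2, 1, 3]

Message polynomial: m(x) = 6 + 6·x (mod 7).
For each evaluation point α_i, compute m(α_i) mod 7:
  α_1 = 1: Horner steps 6 → 5, so m(1) = 5.
  α_2 = 2: Horner steps 6 → 4, so m(2) = 4.
  α_3 = 4: Horner steps 6 → 2, so m(4) = 2.
  α_4 = 5: Horner steps 6 → 1, so m(5) = 1.
  α_5 = 3: Horner steps 6 → 3, so m(3) = 3.
Codeword c = [5, 4, 2, 1, 3] ∈ F_7^5.


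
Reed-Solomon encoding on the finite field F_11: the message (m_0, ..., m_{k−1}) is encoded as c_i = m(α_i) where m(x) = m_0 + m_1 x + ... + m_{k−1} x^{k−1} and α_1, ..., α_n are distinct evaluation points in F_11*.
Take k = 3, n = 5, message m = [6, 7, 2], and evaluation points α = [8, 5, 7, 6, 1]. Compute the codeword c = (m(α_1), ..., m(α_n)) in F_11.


c = [3, 3, 10, 10, 4]

Message polynomial: m(x) = 6 + 7·x + 2·x^2 (mod 11).
For each evaluation point α_i, compute m(α_i) mod 11:
  α_1 = 8: Horner steps 2 → 1 → 3, so m(8) = 3.
  α_2 = 5: Horner steps 2 → 6 → 3, so m(5) = 3.
  α_3 = 7: Horner steps 2 → 10 → 10, so m(7) = 10.
  α_4 = 6: Horner steps 2 → 8 → 10, so m(6) = 10.
  α_5 = 1: Horner steps 2 → 9 → 4, so m(1) = 4.
Codeword c = [3, 3, 10, 10, 4] ∈ F_11^5.


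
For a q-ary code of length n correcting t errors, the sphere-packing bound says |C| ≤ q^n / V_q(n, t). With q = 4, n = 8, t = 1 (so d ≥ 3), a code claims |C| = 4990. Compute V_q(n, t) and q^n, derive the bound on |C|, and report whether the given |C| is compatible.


V_q(n, t) = 25, q^n = 65536, Hamming bound = 2621, |C| = 4990 > bound (violated).

Step 1: Compute V_q(n, t) = Σ_{j=0}^1 C(n, j) (q−1)^j.
  j = 0: C(8,0)·(3)^0 = 1·1 = 1.
  j = 1: C(8,1)·(3)^1 = 8·3 = 24.
  V_q(n, t) = 1 + 24 = 25.
Step 2: q^n = 4^8 = 65536.
Step 3: Hamming bound ⌊q^n / V_q(n,t)⌋ = ⌊65536/25⌋ = 2621.
Step 4: Compare |C| = 4990 to 2621: violated.
The claimed |C| lies above the Hamming bound, so no 4-ary code of length 8 with d ≥ 3 can have 4990 codewords.


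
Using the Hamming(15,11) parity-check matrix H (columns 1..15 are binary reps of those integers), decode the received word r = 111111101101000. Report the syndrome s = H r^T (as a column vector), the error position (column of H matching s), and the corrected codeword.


s = (1, 1, 1, 1)^T, error position = 15, corrected codeword c = 111111101101001

Compute s = H r^T mod 2 one row at a time:
  s_1 = 0 + 1 + 1 + 0 + 1 + 0 + 0 + 0 = 3 ≡ 1 (mod 2).
  s_2 = 1 + 1 + 1 + 1 + 1 + 0 + 0 + 0 = 5 ≡ 1 (mod 2).
  s_3 = 1 + 1 + 1 + 1 + 1 + 0 + 0 + 0 = 5 ≡ 1 (mod 2).
  s_4 = 1 + 1 + 1 + 1 + 1 + 0 + 0 + 0 = 5 ≡ 1 (mod 2).
s = (1, 1, 1, 1)^T — this equals column 15 of H (binary 1111), so error is at position 15.
Correct: flip bit 15 of r = 111111101101000 to get c = 111111101101001.


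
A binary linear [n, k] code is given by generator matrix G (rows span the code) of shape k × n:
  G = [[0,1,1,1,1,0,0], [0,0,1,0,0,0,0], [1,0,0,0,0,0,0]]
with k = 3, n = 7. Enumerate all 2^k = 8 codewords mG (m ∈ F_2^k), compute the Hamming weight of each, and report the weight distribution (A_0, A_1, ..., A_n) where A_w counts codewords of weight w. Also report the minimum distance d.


Weight distribution: A_0 = 1, A_1 = 2, A_2 = 1, A_3 = 1, A_4 = 2, A_5 = 1. Minimum distance d = 1.

Enumerate all 2^3 = 8 messages m ∈ F_2^3.
For each, compute codeword c = mG in F_2^7, then tally its weight.
  m = 000 → c = 0000000, weight = 0.
  m = 100 → c = 0111100, weight = 4.
  m = 010 → c = 0010000, weight = 1.
  m = 110 → c = 0101100, weight = 3.
  m = 001 → c = 1000000, weight = 1.
  m = 101 → c = 1111100, weight = 5.
  m = 011 → c = 1010000, weight = 2.
  m = 111 → c = 1101100, weight = 4.
Tally weights:
  weight 0: 1 codewords.
  weight 1: 2 codewords.
  weight 2: 1 codewords.
  weight 3: 1 codewords.
  weight 4: 2 codewords.
  weight 5: 1 codewords.
Minimum distance d = smallest w > 0 with A_w > 0 = 1.
Sanity: Σ A_w = 8 = 2^3 = 8 ✓.


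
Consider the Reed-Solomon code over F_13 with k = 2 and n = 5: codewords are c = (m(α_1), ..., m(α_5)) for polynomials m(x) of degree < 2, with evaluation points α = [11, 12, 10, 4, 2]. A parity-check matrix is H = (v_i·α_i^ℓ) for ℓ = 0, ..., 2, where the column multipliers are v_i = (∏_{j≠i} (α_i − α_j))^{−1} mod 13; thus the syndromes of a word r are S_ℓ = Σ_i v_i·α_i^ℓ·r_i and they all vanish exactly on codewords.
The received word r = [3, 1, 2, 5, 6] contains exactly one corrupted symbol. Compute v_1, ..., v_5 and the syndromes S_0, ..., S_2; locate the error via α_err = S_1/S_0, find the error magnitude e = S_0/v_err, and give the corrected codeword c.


S = (4, 5, 3), error at position 1, error magnitude e = 8, c = [8, 1, 2, 5, 6].

Step 1: column multipliers v_i = (∏_{j≠i}(α_i − α_j))^{−1} mod 13.
  i = 1 (α = 11): (11−12)(11−10)(11−4)(11−2) = (−1)·1·7·9 = −63 ≡ 2, so v_1 = 2^{−1} = 7 (mod 13).
  i = 2 (α = 12): (12−11)(12−10)(12−4)(12−2) = 1·2·8·10 = 160 ≡ 4, so v_2 = 4^{−1} = 10 (mod 13).
  i = 3 (α = 10): (10−11)(10−12)(10−4)(10−2) = (−1)·(−2)·6·8 = 96 ≡ 5, so v_3 = 5^{−1} = 8 (mod 13).
  i = 4 (α = 4): (4−11)(4−12)(4−10)(4−2) = (−7)·(−8)·(−6)·2 = −672 ≡ 4, so v_4 = 4^{−1} = 10 (mod 13).
  i = 5 (α = 2): (2−11)(2−12)(2−10)(2−4) = (−9)·(−10)·(−8)·(−2) = 1440 ≡ 10, so v_5 = 10^{−1} = 4 (mod 13).
  v = [7, 10, 8, 10, 4].
Step 2: syndromes of r = [3, 1, 2, 5, 6] (all sums mod 13).
  S_0 = Σ v_i r_i = 7·3 + 10·1 + 8·2 + 10·5 + 4·6 = 121 ≡ 4.
  S_1 = Σ v_i α_i r_i = 7·11·3 + 10·12·1 + 8·10·2 + 10·4·5 + 4·2·6 = 759 ≡ 5.
  α_i^2 mod 13 = [4, 1, 9, 3, 4].
  S_2 = Σ v_i α_i^2 r_i = 7·4·3 + 10·1·1 + 8·9·2 + 10·3·5 + 4·4·6 = 484 ≡ 3.
  S = (4, 5, 3) ≠ 0, so r is not a codeword (an error is present).
Step 3: locate the error. For a single error e at position i, S_ℓ = v_i·e·α_i^ℓ, so α_err = S_1/S_0.
  S_0^{−1} = 4^{−1} = 10 (mod 13), so α_err = 5·10 = 50 ≡ 11 = α_1. Error position i = 1.
  Consistency check: S_2/S_1 = 3·8 = 24 ≡ 11 = α_err ✓ (single-error assumption holds).
Step 4: error magnitude e = S_0/v_1 = S_0·∏_{j≠1}(α_1 − α_j) = 4·2 = 8 ≡ 8 (mod 13).
Step 5: correct position 1: c_1 = r_1 − e = 3 − 8 ≡ 8 (mod 13). Hence c = [8, 1, 2, 5, 6].
  Check: interpolating c through the α_i gives m(x) = 7 + 6·x (degree < 2) with m(α_i) = c_i for every i, so c is indeed a codeword.


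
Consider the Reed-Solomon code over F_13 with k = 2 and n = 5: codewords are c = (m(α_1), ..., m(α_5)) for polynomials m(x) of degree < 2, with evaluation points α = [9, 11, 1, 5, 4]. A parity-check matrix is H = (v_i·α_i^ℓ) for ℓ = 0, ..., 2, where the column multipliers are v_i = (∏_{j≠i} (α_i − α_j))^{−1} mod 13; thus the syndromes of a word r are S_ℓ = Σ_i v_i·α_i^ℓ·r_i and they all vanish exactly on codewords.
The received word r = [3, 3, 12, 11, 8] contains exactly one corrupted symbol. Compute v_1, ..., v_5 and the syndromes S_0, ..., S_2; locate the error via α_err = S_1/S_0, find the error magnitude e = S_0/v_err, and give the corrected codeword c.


S = (9, 3, 1), error at position 1, error magnitude e = 6, c = [10, 3, 12, 11, 8].

Step 1: column multipliers v_i = (∏_{j≠i}(α_i − α_j))^{−1} mod 13.
  i = 1 (α = 9): (9−11)(9−1)(9−5)(9−4) = (−2)·8·4·5 = −320 ≡ 5, so v_1 = 5^{−1} = 8 (mod 13).
  i = 2 (α = 11): (11−9)(11−1)(11−5)(11−4) = 2·10·6·7 = 840 ≡ 8, so v_2 = 8^{−1} = 5 (mod 13).
  i = 3 (α = 1): (1−9)(1−11)(1−5)(1−4) = (−8)·(−10)·(−4)·(−3) = 960 ≡ 11, so v_3 = 11^{−1} = 6 (mod 13).
  i = 4 (α = 5): (5−9)(5−11)(5−1)(5−4) = (−4)·(−6)·4·1 = 96 ≡ 5, so v_4 = 5^{−1} = 8 (mod 13).
  i = 5 (α = 4): (4−9)(4−11)(4−1)(4−5) = (−5)·(−7)·3·(−1) = −105 ≡ 12, so v_5 = 12^{−1} = 12 (mod 13).
  v = [8, 5, 6, 8, 12].
Step 2: syndromes of r = [3, 3, 12, 11, 8] (all sums mod 13).
  S_0 = Σ v_i r_i = 8·3 + 5·3 + 6·12 + 8·11 + 12·8 = 295 ≡ 9.
  S_1 = Σ v_i α_i r_i = 8·9·3 + 5·11·3 + 6·1·12 + 8·5·11 + 12·4·8 = 1277 ≡ 3.
  α_i^2 mod 13 = [3, 4, 1, 12, 3].
  S_2 = Σ v_i α_i^2 r_i = 8·3·3 + 5·4·3 + 6·1·12 + 8·12·11 + 12·3·8 = 1548 ≡ 1.
  S = (9, 3, 1) ≠ 0, so r is not a codeword (an error is present).
Step 3: locate the error. For a single error e at position i, S_ℓ = v_i·e·α_i^ℓ, so α_err = S_1/S_0.
  S_0^{−1} = 9^{−1} = 3 (mod 13), so α_err = 3·3 = 9 ≡ 9 = α_1. Error position i = 1.
  Consistency check: S_2/S_1 = 1·9 = 9 ≡ 9 = α_err ✓ (single-error assumption holds).
Step 4: error magnitude e = S_0/v_1 = S_0·∏_{j≠1}(α_1 − α_j) = 9·5 = 45 ≡ 6 (mod 13).
Step 5: correct position 1: c_1 = r_1 − e = 3 − 6 ≡ 10 (mod 13). Hence c = [10, 3, 12, 11, 8].
  Check: interpolating c through the α_i gives m(x) = 9 + 3·x (degree < 2) with m(α_i) = c_i for every i, so c is indeed a codeword.


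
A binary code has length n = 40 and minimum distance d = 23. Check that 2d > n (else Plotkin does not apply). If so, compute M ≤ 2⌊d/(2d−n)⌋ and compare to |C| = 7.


Plotkin bound M ≤ 6; given |C| = 7 > bound (violated).

Check applicability: 2d = 46, n = 40.
2d − n = 6 > 0, so Plotkin applies.
Compute d/(2d−n) = 23/6 ≈ 3.8333.
⌊d/(2d−n)⌋ = 3.
Plotkin bound: M ≤ 2·3 = 6.
Given |C| = 7, check: VIOLATED.
This |C| is above the Plotkin bound, so no binary code with n = 40, d = 23 and 7 codewords exists.


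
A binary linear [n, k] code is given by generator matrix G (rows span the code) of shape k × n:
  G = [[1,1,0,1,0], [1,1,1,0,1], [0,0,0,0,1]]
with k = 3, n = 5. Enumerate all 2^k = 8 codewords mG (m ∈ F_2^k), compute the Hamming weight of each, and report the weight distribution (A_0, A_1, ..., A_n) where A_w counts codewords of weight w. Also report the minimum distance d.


Weight distribution: A_0 = 1, A_1 = 1, A_2 = 1, A_3 = 3, A_4 = 2. Minimum distance d = 1.

Enumerate all 2^3 = 8 messages m ∈ F_2^3.
For each, compute codeword c = mG in F_2^5, then tally its weight.
  m = 000 → c = 00000, weight = 0.
  m = 100 → c = 11010, weight = 3.
  m = 010 → c = 11101, weight = 4.
  m = 110 → c = 00111, weight = 3.
  m = 001 → c = 00001, weight = 1.
  m = 101 → c = 11011, weight = 4.
  m = 011 → c = 11100, weight = 3.
  m = 111 → c = 00110, weight = 2.
Tally weights:
  weight 0: 1 codewords.
  weight 1: 1 codewords.
  weight 2: 1 codewords.
  weight 3: 3 codewords.
  weight 4: 2 codewords.
Minimum distance d = smallest w > 0 with A_w > 0 = 1.
Sanity: Σ A_w = 8 = 2^3 = 8 ✓.


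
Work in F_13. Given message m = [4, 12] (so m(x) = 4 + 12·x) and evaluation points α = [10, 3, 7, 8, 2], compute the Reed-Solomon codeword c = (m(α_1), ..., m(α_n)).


c = [7, 1, 10, 9, 2]

Message polynomial: m(x) = 4 + 12·x (mod 13).
For each evaluation point α_i, compute m(α_i) mod 13:
  α_1 = 10: Horner steps 12 → 7, so m(10) = 7.
  α_2 = 3: Horner steps 12 → 1, so m(3) = 1.
  α_3 = 7: Horner steps 12 → 10, so m(7) = 10.
  α_4 = 8: Horner steps 12 → 9, so m(8) = 9.
  α_5 = 2: Horner steps 12 → 2, so m(2) = 2.
Codeword c = [7, 1, 10, 9, 2] ∈ F_13^5.


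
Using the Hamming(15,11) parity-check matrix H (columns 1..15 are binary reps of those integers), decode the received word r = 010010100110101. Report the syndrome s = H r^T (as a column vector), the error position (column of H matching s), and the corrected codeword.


s = (0, 0, 1, 1)^T, error position = 3, corrected codeword c = 011010100110101

Compute s = H r^T mod 2 one row at a time:
  s_1 = 0 + 0 + 1 + 1 + 0 + 1 + 0 + 1 = 4 ≡ 0 (mod 2).
  s_2 = 0 + 1 + 0 + 1 + 0 + 1 + 0 + 1 = 4 ≡ 0 (mod 2).
  s_3 = 1 + 0 + 0 + 1 + 1 + 1 + 0 + 1 = 5 ≡ 1 (mod 2).
  s_4 = 0 + 0 + 1 + 1 + 0 + 1 + 1 + 1 = 5 ≡ 1 (mod 2).
s = (0, 0, 1, 1)^T — this equals column 3 of H (binary 0011), so error is at position 3.
Correct: flip bit 3 of r = 010010100110101 to get c = 011010100110101.


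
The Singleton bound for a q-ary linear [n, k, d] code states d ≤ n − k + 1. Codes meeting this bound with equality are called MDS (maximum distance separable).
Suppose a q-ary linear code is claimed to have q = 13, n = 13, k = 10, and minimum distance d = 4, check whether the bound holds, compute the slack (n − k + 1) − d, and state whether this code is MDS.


Singleton RHS = n − k + 1 = 4, slack = 0, bound satisfied, MDS.

Singleton bound: d ≤ n − k + 1.
Here n = 13, k = 10, so n − k + 1 = 4.
Given d = 4, check d ≤ 4: YES.
Slack = (n − k + 1) − d = 0.
The code is MDS (slack = 0).
Description: the claimed parameters are [13, 10, 4]_13; such a code would be MDS (meets Singleton bound).


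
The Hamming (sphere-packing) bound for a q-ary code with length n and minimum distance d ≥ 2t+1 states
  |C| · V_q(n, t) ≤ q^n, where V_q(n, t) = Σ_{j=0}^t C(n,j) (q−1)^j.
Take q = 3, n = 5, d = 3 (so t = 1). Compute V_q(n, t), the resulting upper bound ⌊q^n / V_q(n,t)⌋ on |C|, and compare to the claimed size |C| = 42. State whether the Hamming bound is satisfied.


V_q(n, t) = 11, q^n = 243, Hamming bound = 22, |C| = 42 > bound (violated).

Step 1: Compute V_q(n, t) = Σ_{j=0}^1 C(n, j) (q−1)^j.
  j = 0: C(5,0)·(2)^0 = 1·1 = 1.
  j = 1: C(5,1)·(2)^1 = 5·2 = 10.
  V_q(n, t) = 1 + 10 = 11.
Step 2: q^n = 3^5 = 243.
Step 3: Hamming bound ⌊q^n / V_q(n,t)⌋ = ⌊243/11⌋ = 22.
Step 4: Compare |C| = 42 to 22: violated.
The claimed |C| lies above the Hamming bound, so no 3-ary code of length 5 with d ≥ 3 can have 42 codewords.


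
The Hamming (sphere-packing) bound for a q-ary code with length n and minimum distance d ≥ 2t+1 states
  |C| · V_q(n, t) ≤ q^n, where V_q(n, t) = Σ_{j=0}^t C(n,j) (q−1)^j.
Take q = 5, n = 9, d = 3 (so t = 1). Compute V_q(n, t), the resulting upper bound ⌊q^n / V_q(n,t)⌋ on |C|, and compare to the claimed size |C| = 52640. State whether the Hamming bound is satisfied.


V_q(n, t) = 37, q^n = 1953125, Hamming bound = 52787, |C| = 52640 ≤ bound (satisfied).

Step 1: Compute V_q(n, t) = Σ_{j=0}^1 C(n, j) (q−1)^j.
  j = 0: C(9,0)·(4)^0 = 1·1 = 1.
  j = 1: C(9,1)·(4)^1 = 9·4 = 36.
  V_q(n, t) = 1 + 36 = 37.
Step 2: q^n = 5^9 = 1953125.
Step 3: Hamming bound ⌊q^n / V_q(n,t)⌋ = ⌊1953125/37⌋ = 52787.
Step 4: Compare |C| = 52640 to 52787: satisfied.
The claimed |C| lies below the Hamming bound.


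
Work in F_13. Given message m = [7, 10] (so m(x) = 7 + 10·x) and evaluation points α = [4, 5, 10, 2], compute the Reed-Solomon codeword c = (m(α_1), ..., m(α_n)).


c = [8, 5, 3, 1]

Message polynomial: m(x) = 7 + 10·x (mod 13).
For each evaluation point α_i, compute m(α_i) mod 13:
  α_1 = 4: Horner steps 10 → 8, so m(4) = 8.
  α_2 = 5: Horner steps 10 → 5, so m(5) = 5.
  α_3 = 10: Horner steps 10 → 3, so m(10) = 3.
  α_4 = 2: Horner steps 10 → 1, so m(2) = 1.
Codeword c = [8, 5, 3, 1] ∈ F_13^4.


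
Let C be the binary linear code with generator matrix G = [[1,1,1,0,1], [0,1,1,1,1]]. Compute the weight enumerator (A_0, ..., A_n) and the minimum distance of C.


Weight distribution: A_0 = 1, A_2 = 1, A_4 = 2. Minimum distance d = 2.

Enumerate all 2^2 = 4 messages m ∈ F_2^2.
For each, compute codeword c = mG in F_2^5, then tally its weight.
  m = 00 → c = 00000, weight = 0.
  m = 10 → c = 11101, weight = 4.
  m = 01 → c = 01111, weight = 4.
  m = 11 → c = 10010, weight = 2.
Tally weights:
  weight 0: 1 codewords.
  weight 2: 1 codewords.
  weight 4: 2 codewords.
Minimum distance d = smallest w > 0 with A_w > 0 = 2.
Sanity: Σ A_w = 4 = 2^2 = 4 ✓.


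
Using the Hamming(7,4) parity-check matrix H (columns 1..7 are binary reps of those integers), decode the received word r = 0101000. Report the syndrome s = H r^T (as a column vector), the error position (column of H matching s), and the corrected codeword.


s = (1, 1, 0)^T, error position = 6, corrected codeword c = 0101010

Compute s = H r^T mod 2 one row at a time:
  s_1 = 1 + 0 + 0 + 0 = 1 ≡ 1 (mod 2).
  s_2 = 1 + 0 + 0 + 0 = 1 ≡ 1 (mod 2).
  s_3 = 0 + 0 + 0 + 0 = 0 ≡ 0 (mod 2).
s = (1, 1, 0)^T — this equals column 6 of H (binary 110), so error is at position 6.
Correct: flip bit 6 of r = 0101000 to get c = 0101010.


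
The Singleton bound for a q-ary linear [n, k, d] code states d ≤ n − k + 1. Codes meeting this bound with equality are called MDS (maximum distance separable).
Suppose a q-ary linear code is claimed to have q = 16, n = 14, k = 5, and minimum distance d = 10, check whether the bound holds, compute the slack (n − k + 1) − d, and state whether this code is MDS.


Singleton RHS = n − k + 1 = 10, slack = 0, bound satisfied, MDS.

Singleton bound: d ≤ n − k + 1.
Here n = 14, k = 5, so n − k + 1 = 10.
Given d = 10, check d ≤ 10: YES.
Slack = (n − k + 1) − d = 0.
The code is MDS (slack = 0).
Description: the claimed parameters are [14, 5, 10]_16; such a code would be MDS (meets Singleton bound).


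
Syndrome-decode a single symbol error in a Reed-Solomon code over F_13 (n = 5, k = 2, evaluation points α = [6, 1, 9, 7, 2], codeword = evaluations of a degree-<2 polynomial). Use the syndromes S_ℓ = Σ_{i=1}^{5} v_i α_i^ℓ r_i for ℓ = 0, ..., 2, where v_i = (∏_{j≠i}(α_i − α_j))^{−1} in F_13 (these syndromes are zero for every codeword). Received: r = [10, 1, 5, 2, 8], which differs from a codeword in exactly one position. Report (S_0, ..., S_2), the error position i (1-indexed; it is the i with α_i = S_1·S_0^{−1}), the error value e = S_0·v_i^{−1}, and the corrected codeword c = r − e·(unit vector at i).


S = (10, 5, 9), error at position 4, error magnitude e = 11, c = [10, 1, 5, 4, 8].

Step 1: column multipliers v_i = (∏_{j≠i}(α_i − α_j))^{−1} mod 13.
  i = 1 (α = 6): (6−1)(6−9)(6−7)(6−2) = 5·(−3)·(−1)·4 = 60 ≡ 8, so v_1 = 8^{−1} = 5 (mod 13).
  i = 2 (α = 1): (1−6)(1−9)(1−7)(1−2) = (−5)·(−8)·(−6)·(−1) = 240 ≡ 6, so v_2 = 6^{−1} = 11 (mod 13).
  i = 3 (α = 9): (9−6)(9−1)(9−7)(9−2) = 3·8·2·7 = 336 ≡ 11, so v_3 = 11^{−1} = 6 (mod 13).
  i = 4 (α = 7): (7−6)(7−1)(7−9)(7−2) = 1·6·(−2)·5 = −60 ≡ 5, so v_4 = 5^{−1} = 8 (mod 13).
  i = 5 (α = 2): (2−6)(2−1)(2−9)(2−7) = (−4)·1·(−7)·(−5) = −140 ≡ 3, so v_5 = 3^{−1} = 9 (mod 13).
  v = [5, 11, 6, 8, 9].
Step 2: syndromes of r = [10, 1, 5, 2, 8] (all sums mod 13).
  S_0 = Σ v_i r_i = 5·10 + 11·1 + 6·5 + 8·2 + 9·8 = 179 ≡ 10.
  S_1 = Σ v_i α_i r_i = 5·6·10 + 11·1·1 + 6·9·5 + 8·7·2 + 9·2·8 = 837 ≡ 5.
  α_i^2 mod 13 = [10, 1, 3, 10, 4].
  S_2 = Σ v_i α_i^2 r_i = 5·10·10 + 11·1·1 + 6·3·5 + 8·10·2 + 9·4·8 = 1049 ≡ 9.
  S = (10, 5, 9) ≠ 0, so r is not a codeword (an error is present).
Step 3: locate the error. For a single error e at position i, S_ℓ = v_i·e·α_i^ℓ, so α_err = S_1/S_0.
  S_0^{−1} = 10^{−1} = 4 (mod 13), so α_err = 5·4 = 20 ≡ 7 = α_4. Error position i = 4.
  Consistency check: S_2/S_1 = 9·8 = 72 ≡ 7 = α_err ✓ (single-error assumption holds).
Step 4: error magnitude e = S_0/v_4 = S_0·∏_{j≠4}(α_4 − α_j) = 10·5 = 50 ≡ 11 (mod 13).
Step 5: correct position 4: c_4 = r_4 − e = 2 − 11 ≡ 4 (mod 13). Hence c = [10, 1, 5, 4, 8].
  Check: interpolating c through the α_i gives m(x) = 7 + 7·x (degree < 2) with m(α_i) = c_i for every i, so c is indeed a codeword.
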